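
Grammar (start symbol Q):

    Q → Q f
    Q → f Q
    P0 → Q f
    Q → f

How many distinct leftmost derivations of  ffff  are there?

8

Parse trees for ffff:
  [Q [Q [Q [Q f] f] f] f]
  [Q [Q [Q f [Q f]] f] f]
  [Q [Q f [Q [Q f] f]] f]
  [Q [Q f [Q f [Q f]]] f]
  [Q f [Q [Q [Q f] f] f]]
  [Q f [Q [Q f [Q f]] f]]
  [Q f [Q f [Q [Q f] f]]]
  [Q f [Q f [Q f [Q f]]]]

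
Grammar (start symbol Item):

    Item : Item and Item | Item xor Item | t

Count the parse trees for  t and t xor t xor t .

Parse trees for t and t xor t xor t:
  [Item [Item t] and [Item [Item t] xor [Item [Item t] xor [Item t]]]]
  [Item [Item t] and [Item [Item [Item t] xor [Item t]] xor [Item t]]]
  [Item [Item [Item t] and [Item t]] xor [Item [Item t] xor [Item t]]]
  [Item [Item [Item t] and [Item [Item t] xor [Item t]]] xor [Item t]]
  [Item [Item [Item [Item t] and [Item t]] xor [Item t]] xor [Item t]]

5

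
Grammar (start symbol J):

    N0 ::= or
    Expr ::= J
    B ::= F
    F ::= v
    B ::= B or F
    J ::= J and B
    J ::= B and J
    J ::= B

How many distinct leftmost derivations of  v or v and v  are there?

2

Parse trees for v or v and v:
  [J [J [B [B [F v]] or [F v]]] and [B [F v]]]
  [J [B [B [F v]] or [F v]] and [J [B [F v]]]]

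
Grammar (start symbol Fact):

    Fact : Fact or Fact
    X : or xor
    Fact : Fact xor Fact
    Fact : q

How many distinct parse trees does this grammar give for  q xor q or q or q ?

Parse trees for q xor q or q or q:
  [Fact [Fact [Fact q] xor [Fact q]] or [Fact [Fact q] or [Fact q]]]
  [Fact [Fact [Fact [Fact q] xor [Fact q]] or [Fact q]] or [Fact q]]
  [Fact [Fact [Fact q] xor [Fact [Fact q] or [Fact q]]] or [Fact q]]
  [Fact [Fact q] xor [Fact [Fact q] or [Fact [Fact q] or [Fact q]]]]
  [Fact [Fact q] xor [Fact [Fact [Fact q] or [Fact q]] or [Fact q]]]

5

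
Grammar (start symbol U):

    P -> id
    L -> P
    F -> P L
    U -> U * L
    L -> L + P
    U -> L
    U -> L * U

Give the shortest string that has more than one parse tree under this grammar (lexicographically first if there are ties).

id * id

length 1: no string has ≥2 trees
length 3: id * id has 2 parse trees

Two derivations of id * id:
  U ⇒ U * L ⇒ L * L ⇒ P * L ⇒ id * L ⇒ id * P ⇒ id * id
  U ⇒ L * U ⇒ P * U ⇒ id * U ⇒ id * L ⇒ id * P ⇒ id * id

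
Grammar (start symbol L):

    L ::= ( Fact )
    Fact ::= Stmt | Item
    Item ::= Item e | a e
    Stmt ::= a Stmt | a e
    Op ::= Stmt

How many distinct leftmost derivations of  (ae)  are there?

2

Parse trees for (ae):
  [L ( [Fact [Stmt a e]] )]
  [L ( [Fact [Item a e]] )]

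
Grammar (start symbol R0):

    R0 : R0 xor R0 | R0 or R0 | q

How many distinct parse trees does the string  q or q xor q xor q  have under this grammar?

Parse trees for q or q xor q xor q:
  [R0 [R0 [R0 q] or [R0 q]] xor [R0 [R0 q] xor [R0 q]]]
  [R0 [R0 [R0 [R0 q] or [R0 q]] xor [R0 q]] xor [R0 q]]
  [R0 [R0 [R0 q] or [R0 [R0 q] xor [R0 q]]] xor [R0 q]]
  [R0 [R0 q] or [R0 [R0 q] xor [R0 [R0 q] xor [R0 q]]]]
  [R0 [R0 q] or [R0 [R0 [R0 q] xor [R0 q]] xor [R0 q]]]

5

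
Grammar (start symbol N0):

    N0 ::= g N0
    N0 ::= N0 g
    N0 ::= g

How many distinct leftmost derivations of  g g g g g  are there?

Parse trees for g g g g g (showing first 6 of 16):
  [N0 g [N0 g [N0 g [N0 g [N0 g]]]]]
  [N0 g [N0 g [N0 g [N0 [N0 g] g]]]]
  [N0 g [N0 g [N0 [N0 g [N0 g]] g]]]
  [N0 g [N0 g [N0 [N0 [N0 g] g] g]]]
  [N0 g [N0 [N0 g [N0 g [N0 g]]] g]]
  [N0 g [N0 [N0 g [N0 [N0 g] g]] g]]

16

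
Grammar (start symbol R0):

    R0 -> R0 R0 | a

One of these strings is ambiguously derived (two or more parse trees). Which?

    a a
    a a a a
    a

a a a a

a a: 1 tree
a a a a: 5 trees
a: 1 tree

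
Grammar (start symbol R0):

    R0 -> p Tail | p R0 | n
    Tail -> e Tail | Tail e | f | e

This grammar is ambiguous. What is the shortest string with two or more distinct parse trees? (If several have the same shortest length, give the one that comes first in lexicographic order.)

length 1: no string has ≥2 trees
length 2: no string has ≥2 trees
length 3: p e e has 2 parse trees

Two derivations of p e e:
  R0 ⇒ p Tail ⇒ p e Tail ⇒ p e e
  R0 ⇒ p Tail ⇒ p Tail e ⇒ p e e

p e e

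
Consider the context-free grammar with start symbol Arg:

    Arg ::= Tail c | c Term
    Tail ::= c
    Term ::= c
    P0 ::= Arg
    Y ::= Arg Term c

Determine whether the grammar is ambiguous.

Witness: c c

Derivation 1: Arg ⇒ Tail c ⇒ c c
Derivation 2: Arg ⇒ c Term ⇒ c c

Two distinct leftmost derivations for the same string.

Ambiguous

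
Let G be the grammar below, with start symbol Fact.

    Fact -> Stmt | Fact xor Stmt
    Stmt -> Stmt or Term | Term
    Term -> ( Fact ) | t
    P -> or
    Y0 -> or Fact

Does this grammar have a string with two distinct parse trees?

Unambiguous

Only Fact, Stmt, Term are reachable from Fact; ignoring the rest: Fact → Fact xor Stmt | Stmt  ;  Stmt → Stmt or Term | Term  — a left-associative chain with Term at the bottom. Each string factors uniquely by precedence.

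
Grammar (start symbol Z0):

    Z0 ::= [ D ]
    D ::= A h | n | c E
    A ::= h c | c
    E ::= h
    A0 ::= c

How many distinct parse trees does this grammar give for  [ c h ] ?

Parse trees for [ c h ]:
  [Z0 [ [D [A c] h] ]]
  [Z0 [ [D c [E h]] ]]

2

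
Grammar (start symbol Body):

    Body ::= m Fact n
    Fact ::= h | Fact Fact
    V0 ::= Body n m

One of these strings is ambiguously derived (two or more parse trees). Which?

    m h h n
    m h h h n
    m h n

m h h h n

m h h n: 1 tree
m h h h n: 2 trees
m h n: 1 tree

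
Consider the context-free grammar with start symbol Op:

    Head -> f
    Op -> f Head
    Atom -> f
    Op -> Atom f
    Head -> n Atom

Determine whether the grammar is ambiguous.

Ambiguous

Witness: f f

Derivation 1: Op ⇒ f Head ⇒ f f
Derivation 2: Op ⇒ Atom f ⇒ f f

Two distinct leftmost derivations for the same string.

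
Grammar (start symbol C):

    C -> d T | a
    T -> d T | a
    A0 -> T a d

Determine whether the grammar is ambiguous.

(A0 is unreachable from C, so its rules don't affect L(C).) Restricted to the reachable nonterminals, every rule has the form A → t or A → t B, and no two rules for the same A share a first terminal. The grammar encodes a DFA — one run per string.

Unambiguous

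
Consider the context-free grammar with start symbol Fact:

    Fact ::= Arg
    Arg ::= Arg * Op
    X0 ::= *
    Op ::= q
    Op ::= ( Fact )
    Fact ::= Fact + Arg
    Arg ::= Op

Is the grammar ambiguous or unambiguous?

Unambiguous

(X0 is unreachable from Fact, so its rules don't affect L(Fact).) The grammar is stratified — Fact handles '+' (left-recursive), Arg handles '*', Op atoms. Each operator has a fixed associativity and precedence level, so every string has one parse.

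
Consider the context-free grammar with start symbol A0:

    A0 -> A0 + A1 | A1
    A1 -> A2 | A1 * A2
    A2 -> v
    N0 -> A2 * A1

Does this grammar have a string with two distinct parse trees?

(N0 is unreachable from A0, so its rules don't affect L(A0).) This is a standard precedence ladder (A0 over A1 over A2), with each level left-recursive on its own operator ('+' at A0, '*' at A1). That structure is LR(1), hence unambiguous.

Unambiguous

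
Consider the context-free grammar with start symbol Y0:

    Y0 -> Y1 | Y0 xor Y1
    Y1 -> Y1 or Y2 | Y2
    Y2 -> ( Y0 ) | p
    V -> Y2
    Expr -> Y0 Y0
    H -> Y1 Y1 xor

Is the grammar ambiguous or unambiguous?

Only Y0, Y1, Y2 are reachable from Y0; ignoring the rest: This is a standard precedence ladder (Y0 over Y1 over Y2), with each level left-recursive on its own operator ('xor' at Y0, 'or' at Y1). That structure is LR(1), hence unambiguous.

Unambiguous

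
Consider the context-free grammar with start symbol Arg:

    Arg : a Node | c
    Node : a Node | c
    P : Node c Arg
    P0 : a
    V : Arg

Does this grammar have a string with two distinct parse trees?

Unambiguous

Only Arg, Node are reachable from Arg; ignoring the rest: The reachable rules are right-linear with at most one rule per (nonterminal, next-terminal) pair. Each input token forces the next rule, so parsing is deterministic.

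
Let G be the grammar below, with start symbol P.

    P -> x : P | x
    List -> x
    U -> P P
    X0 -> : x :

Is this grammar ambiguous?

Unambiguous

(List, U, X0 are unreachable from P, so their rules don't affect L(P).) Right-recursive list with a separator: after each atom, whether the separator follows determines the rule. One parse per string.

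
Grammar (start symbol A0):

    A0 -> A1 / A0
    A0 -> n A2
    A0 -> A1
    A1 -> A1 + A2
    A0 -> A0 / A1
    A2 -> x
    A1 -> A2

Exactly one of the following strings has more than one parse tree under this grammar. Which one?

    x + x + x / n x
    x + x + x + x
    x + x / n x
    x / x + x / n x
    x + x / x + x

x + x + x / n x: 1 tree
x + x + x + x: 1 tree
x + x / n x: 1 tree
x / x + x / n x: 1 tree
x + x / x + x: 2 trees

x + x / x + x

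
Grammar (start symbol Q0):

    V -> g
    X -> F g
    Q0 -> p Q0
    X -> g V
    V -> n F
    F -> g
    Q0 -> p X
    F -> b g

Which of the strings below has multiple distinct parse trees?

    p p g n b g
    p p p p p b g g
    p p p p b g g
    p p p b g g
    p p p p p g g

p p g n b g: 1 tree
p p p p p b g g: 1 tree
p p p p b g g: 1 tree
p p p b g g: 1 tree
p p p p p g g: 2 trees

p p p p p g g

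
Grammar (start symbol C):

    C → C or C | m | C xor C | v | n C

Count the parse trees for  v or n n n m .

1

Parse trees for v or n n n m:
  [C [C v] or [C n [C n [C n [C m]]]]]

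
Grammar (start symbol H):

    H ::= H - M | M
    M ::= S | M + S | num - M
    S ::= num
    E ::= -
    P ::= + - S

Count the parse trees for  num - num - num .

4

Parse trees for num - num - num:
  [H [H [M [S num]]] - [M num - [M [S num]]]]
  [H [H [H [M [S num]]] - [M [S num]]] - [M [S num]]]
  [H [H [M num - [M [S num]]]] - [M [S num]]]
  [H [M num - [M num - [M [S num]]]]]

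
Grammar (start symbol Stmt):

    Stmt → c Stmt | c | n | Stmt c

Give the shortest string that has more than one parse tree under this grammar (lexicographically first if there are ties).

c c

length 1: no string has ≥2 trees
length 2: c c has 2 parse trees

Two derivations of c c:
  Stmt ⇒ c Stmt ⇒ c c
  Stmt ⇒ Stmt c ⇒ c c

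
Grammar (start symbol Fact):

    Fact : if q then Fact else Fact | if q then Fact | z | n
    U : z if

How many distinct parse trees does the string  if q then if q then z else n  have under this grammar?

2

Parse trees for if q then if q then z else n:
  [Fact if q then [Fact if q then [Fact z]] else [Fact n]]
  [Fact if q then [Fact if q then [Fact z] else [Fact n]]]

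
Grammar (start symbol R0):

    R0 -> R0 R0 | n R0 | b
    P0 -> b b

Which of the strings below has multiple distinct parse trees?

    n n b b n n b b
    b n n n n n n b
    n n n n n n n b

n n b b n n b b: 46 trees
b n n n n n n b: 1 tree
n n n n n n n b: 1 tree

n n b b n n b b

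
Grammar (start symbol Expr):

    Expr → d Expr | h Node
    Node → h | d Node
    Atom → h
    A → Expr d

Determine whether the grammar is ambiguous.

Unambiguous

Only Expr, Node are reachable from Expr; ignoring the rest: Restricted to the reachable nonterminals, every rule has the form A → t or A → t B, and no two rules for the same A share a first terminal. The grammar encodes a DFA — one run per string.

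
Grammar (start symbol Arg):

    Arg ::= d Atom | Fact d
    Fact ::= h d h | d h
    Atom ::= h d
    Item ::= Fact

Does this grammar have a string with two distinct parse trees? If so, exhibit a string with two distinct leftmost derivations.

Ambiguous

Witness: d h d

Derivation 1: Arg ⇒ d Atom ⇒ d h d
Derivation 2: Arg ⇒ Fact d ⇒ d h d

Two distinct leftmost derivations for the same string.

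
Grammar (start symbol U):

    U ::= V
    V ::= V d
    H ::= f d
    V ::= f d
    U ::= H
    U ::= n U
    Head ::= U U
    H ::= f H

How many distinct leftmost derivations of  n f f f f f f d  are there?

1

Parse trees for n f f f f f f d:
  [U n [U [H f [H f [H f [H f [H f [H f d]]]]]]]]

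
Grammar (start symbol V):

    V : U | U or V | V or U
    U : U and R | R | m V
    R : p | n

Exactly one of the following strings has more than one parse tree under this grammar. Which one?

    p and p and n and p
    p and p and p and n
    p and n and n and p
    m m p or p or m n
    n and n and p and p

m m p or p or m n

p and p and n and p: 1 tree
p and p and p and n: 1 tree
p and n and n and p: 1 tree
m m p or p or m n: 24 trees
n and n and p and p: 1 tree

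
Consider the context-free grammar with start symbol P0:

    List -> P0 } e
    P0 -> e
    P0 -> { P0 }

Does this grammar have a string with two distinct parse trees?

Unambiguous

(List is unreachable from P0, so its rules don't affect L(P0).) L(P0) is { openⁿ atom closeⁿ : n ≥ 0 }. The bracket depth fixes n, and the derivation is forced at every step.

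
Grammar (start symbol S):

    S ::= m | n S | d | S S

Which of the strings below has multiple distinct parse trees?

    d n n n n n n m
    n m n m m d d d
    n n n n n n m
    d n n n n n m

d n n n n n n m: 1 tree
n m n m m d d d: 255 trees
n n n n n n m: 1 tree
d n n n n n m: 1 tree

n m n m m d d d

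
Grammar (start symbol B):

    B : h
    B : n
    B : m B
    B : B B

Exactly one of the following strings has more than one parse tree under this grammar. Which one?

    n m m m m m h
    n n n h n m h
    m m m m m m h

n n n h n m h

n m m m m m h: 1 tree
n n n h n m h: 42 trees
m m m m m m h: 1 tree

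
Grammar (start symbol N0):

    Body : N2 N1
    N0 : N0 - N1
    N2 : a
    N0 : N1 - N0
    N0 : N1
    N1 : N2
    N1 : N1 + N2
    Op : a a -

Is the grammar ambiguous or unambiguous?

Witness: a - a

Derivation 1: N0 ⇒ N0 - N1 ⇒ N1 - N1 ⇒ N2 - N1 ⇒ a - N1 ⇒ a - N2 ⇒ a - a
Derivation 2: N0 ⇒ N1 - N0 ⇒ N2 - N0 ⇒ a - N0 ⇒ a - N1 ⇒ a - N2 ⇒ a - a

Two distinct leftmost derivations for the same string.

Ambiguous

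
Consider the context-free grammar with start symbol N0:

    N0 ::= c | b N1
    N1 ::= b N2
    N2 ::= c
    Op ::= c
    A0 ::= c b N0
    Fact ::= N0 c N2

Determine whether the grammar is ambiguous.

Only N0, N1, N2 are reachable from N0; ignoring the rest: Each reachable nonterminal has at most one production per leading terminal, and all productions are right-linear; the derivation is determined token-by-token.

Unambiguous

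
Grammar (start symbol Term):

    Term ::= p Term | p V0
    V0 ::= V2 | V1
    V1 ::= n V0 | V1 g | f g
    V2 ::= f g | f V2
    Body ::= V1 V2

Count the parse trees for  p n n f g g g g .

14

Parse trees for p n n f g g g g (showing first 6 of 14):
  [Term p [V0 [V1 n [V0 [V1 n [V0 [V1 [V1 [V1 [V1 f g] g] g] g]]]]]]]
  [Term p [V0 [V1 n [V0 [V1 [V1 n [V0 [V1 [V1 [V1 f g] g] g]]] g]]]]]
  [Term p [V0 [V1 n [V0 [V1 [V1 [V1 n [V0 [V1 [V1 f g] g]]] g] g]]]]]
  [Term p [V0 [V1 n [V0 [V1 [V1 [V1 [V1 n [V0 [V2 f g]]] g] g] g]]]]]
  [Term p [V0 [V1 n [V0 [V1 [V1 [V1 [V1 n [V0 [V1 f g]]] g] g] g]]]]]
  [Term p [V0 [V1 [V1 n [V0 [V1 n [V0 [V1 [V1 [V1 f g] g] g]]]]] g]]]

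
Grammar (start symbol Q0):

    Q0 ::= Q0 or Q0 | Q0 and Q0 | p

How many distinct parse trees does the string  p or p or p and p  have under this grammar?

Parse trees for p or p or p and p:
  [Q0 [Q0 p] or [Q0 [Q0 p] or [Q0 [Q0 p] and [Q0 p]]]]
  [Q0 [Q0 p] or [Q0 [Q0 [Q0 p] or [Q0 p]] and [Q0 p]]]
  [Q0 [Q0 [Q0 p] or [Q0 p]] or [Q0 [Q0 p] and [Q0 p]]]
  [Q0 [Q0 [Q0 p] or [Q0 [Q0 p] or [Q0 p]]] and [Q0 p]]
  [Q0 [Q0 [Q0 [Q0 p] or [Q0 p]] or [Q0 p]] and [Q0 p]]

5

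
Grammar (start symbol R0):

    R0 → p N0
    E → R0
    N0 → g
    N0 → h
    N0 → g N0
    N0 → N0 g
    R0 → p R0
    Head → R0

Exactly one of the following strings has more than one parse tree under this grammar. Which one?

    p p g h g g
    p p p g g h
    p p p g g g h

p p g h g g

p p g h g g: 3 trees
p p p g g h: 1 tree
p p p g g g h: 1 tree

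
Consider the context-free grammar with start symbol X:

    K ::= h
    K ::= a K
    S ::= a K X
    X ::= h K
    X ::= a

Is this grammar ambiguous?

(S is unreachable from X, so its rules don't affect L(X).) Restricted to the reachable nonterminals, every rule has the form A → t or A → t B, and no two rules for the same A share a first terminal. The grammar encodes a DFA — one run per string.

Unambiguous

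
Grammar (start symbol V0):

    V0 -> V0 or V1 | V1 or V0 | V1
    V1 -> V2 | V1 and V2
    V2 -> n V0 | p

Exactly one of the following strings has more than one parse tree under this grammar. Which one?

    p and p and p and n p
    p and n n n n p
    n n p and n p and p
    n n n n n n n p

n n p and n p and p

p and p and p and n p: 1 tree
p and n n n n p: 1 tree
n n p and n p and p: 9 trees
n n n n n n n p: 1 tree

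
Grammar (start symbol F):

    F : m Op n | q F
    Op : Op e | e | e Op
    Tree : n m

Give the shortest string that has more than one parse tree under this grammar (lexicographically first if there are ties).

m e e n

length 3: no string has ≥2 trees
length 4: m e e n has 2 parse trees

Two derivations of m e e n:
  F ⇒ m Op n ⇒ m Op e n ⇒ m e e n
  F ⇒ m Op n ⇒ m e Op n ⇒ m e e n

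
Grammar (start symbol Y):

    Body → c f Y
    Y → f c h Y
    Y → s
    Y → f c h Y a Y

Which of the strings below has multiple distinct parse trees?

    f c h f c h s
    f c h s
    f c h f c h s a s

f c h f c h s: 1 tree
f c h s: 1 tree
f c h f c h s a s: 2 trees

f c h f c h s a s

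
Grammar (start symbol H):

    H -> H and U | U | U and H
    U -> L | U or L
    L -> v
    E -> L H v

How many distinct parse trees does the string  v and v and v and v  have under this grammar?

Parse trees for v and v and v and v:
  [H [H [H [H [U [L v]]] and [U [L v]]] and [U [L v]]] and [U [L v]]]
  [H [H [H [U [L v]] and [H [U [L v]]]] and [U [L v]]] and [U [L v]]]
  [H [H [U [L v]] and [H [H [U [L v]]] and [U [L v]]]] and [U [L v]]]
  [H [H [U [L v]] and [H [U [L v]] and [H [U [L v]]]]] and [U [L v]]]
  [H [U [L v]] and [H [H [H [U [L v]]] and [U [L v]]] and [U [L v]]]]
  [H [U [L v]] and [H [H [U [L v]] and [H [U [L v]]]] and [U [L v]]]]
  [H [U [L v]] and [H [U [L v]] and [H [H [U [L v]]] and [U [L v]]]]]
  [H [U [L v]] and [H [U [L v]] and [H [U [L v]] and [H [U [L v]]]]]]

8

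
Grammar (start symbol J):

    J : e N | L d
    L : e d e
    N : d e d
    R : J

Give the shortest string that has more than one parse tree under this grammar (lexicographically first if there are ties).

e d e d

length 4: e d e d has 2 parse trees

Two derivations of e d e d:
  J ⇒ e N ⇒ e d e d
  J ⇒ L d ⇒ e d e d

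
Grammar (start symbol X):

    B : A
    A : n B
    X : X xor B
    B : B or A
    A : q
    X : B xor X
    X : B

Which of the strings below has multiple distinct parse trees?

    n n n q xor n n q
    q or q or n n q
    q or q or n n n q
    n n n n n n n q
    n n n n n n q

n n n q xor n n q: 2 trees
q or q or n n q: 1 tree
q or q or n n n q: 1 tree
n n n n n n n q: 1 tree
n n n n n n q: 1 tree

n n n q xor n n q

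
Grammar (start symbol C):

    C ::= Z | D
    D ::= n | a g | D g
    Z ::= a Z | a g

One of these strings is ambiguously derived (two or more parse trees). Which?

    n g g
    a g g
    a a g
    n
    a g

a g

n g g: 1 tree
a g g: 1 tree
a a g: 1 tree
n: 1 tree
a g: 2 trees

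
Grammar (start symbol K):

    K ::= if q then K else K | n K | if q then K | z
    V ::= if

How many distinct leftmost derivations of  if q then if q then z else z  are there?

2

Parse trees for if q then if q then z else z:
  [K if q then [K if q then [K z]] else [K z]]
  [K if q then [K if q then [K z] else [K z]]]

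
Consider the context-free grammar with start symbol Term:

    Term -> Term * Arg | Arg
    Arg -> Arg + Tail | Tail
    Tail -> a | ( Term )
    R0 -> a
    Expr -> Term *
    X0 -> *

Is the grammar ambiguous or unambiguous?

Unambiguous

(R0, Expr, X0 are unreachable from Term, so their rules don't affect L(Term).) The grammar is stratified — Term handles '*' (left-recursive), Arg handles '+', Tail atoms. Each operator has a fixed associativity and precedence level, so every string has one parse.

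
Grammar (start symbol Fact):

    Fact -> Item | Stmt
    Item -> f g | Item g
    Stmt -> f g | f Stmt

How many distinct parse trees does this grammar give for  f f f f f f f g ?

1

Parse trees for f f f f f f f g:
  [Fact [Stmt f [Stmt f [Stmt f [Stmt f [Stmt f [Stmt f [Stmt f g]]]]]]]]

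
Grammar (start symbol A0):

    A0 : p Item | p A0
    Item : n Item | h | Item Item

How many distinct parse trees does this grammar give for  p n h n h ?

Parse trees for p n h n h:
  [A0 p [Item n [Item [Item h] [Item n [Item h]]]]]
  [A0 p [Item [Item n [Item h]] [Item n [Item h]]]]

2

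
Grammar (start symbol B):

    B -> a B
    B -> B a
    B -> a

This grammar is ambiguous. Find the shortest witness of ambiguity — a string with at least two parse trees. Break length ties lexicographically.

a a

length 1: no string has ≥2 trees
length 2: a a has 2 parse trees

Two derivations of a a:
  B ⇒ a B ⇒ a a
  B ⇒ B a ⇒ a a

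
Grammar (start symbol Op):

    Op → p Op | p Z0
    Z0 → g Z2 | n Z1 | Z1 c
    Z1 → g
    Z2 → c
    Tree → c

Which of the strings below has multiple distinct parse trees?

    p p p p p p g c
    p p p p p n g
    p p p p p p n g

p p p p p p g c: 2 trees
p p p p p n g: 1 tree
p p p p p p n g: 1 tree

p p p p p p g c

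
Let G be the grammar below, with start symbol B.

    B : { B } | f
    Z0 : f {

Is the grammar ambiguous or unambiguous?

Unambiguous

Only B is reachable from B; ignoring the rest: Each string is a nest of matched brackets around a single atom. An opening bracket forces the recursive rule; an atom forces the base rule.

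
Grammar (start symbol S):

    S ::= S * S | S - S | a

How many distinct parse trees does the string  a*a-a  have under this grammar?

2

Parse trees for a*a-a:
  [S [S a] * [S [S a] - [S a]]]
  [S [S [S a] * [S a]] - [S a]]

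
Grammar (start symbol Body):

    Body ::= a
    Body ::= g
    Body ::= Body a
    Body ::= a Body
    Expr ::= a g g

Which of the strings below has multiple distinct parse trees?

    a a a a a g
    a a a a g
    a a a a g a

a a a a a g: 1 tree
a a a a g: 1 tree
a a a a g a: 5 trees

a a a a g a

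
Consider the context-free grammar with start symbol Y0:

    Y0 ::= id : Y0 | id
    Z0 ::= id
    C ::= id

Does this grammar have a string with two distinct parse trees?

(Z0, C are unreachable from Y0, so their rules don't affect L(Y0).) The reachable grammar is A → atom sep A | atom. Each atom is followed by either the separator (recurse) or end-of-string (stop) — no choice point.

Unambiguous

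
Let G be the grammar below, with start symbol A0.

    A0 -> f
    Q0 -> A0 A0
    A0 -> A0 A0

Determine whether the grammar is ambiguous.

Ambiguous

Witness: f f f

Derivation 1: A0 ⇒ A0 A0 ⇒ f A0 ⇒ f A0 A0 ⇒ f f A0 ⇒ f f f
Derivation 2: A0 ⇒ A0 A0 ⇒ A0 A0 A0 ⇒ f A0 A0 ⇒ f f A0 ⇒ f f f

Two distinct leftmost derivations for the same string.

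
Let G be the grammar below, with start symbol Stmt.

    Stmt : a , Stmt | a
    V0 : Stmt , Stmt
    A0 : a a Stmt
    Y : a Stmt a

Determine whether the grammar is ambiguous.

Unambiguous

Only Stmt is reachable from Stmt; ignoring the rest: The reachable grammar is A → atom sep A | atom. Each atom is followed by either the separator (recurse) or end-of-string (stop) — no choice point.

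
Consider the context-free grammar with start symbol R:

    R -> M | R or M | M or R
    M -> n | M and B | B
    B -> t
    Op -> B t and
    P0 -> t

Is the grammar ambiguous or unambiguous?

Ambiguous

Witness: n or n

Derivation 1: R ⇒ R or M ⇒ M or M ⇒ n or M ⇒ n or n
Derivation 2: R ⇒ M or R ⇒ n or R ⇒ n or M ⇒ n or n

Two distinct leftmost derivations for the same string.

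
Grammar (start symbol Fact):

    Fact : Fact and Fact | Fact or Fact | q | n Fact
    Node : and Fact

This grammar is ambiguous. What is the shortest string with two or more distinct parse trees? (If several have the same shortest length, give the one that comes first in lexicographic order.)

length 1: no string has ≥2 trees
length 2: no string has ≥2 trees
length 3: no string has ≥2 trees
length 4: n q and q has 2 parse trees

Two derivations of n q and q:
  Fact ⇒ Fact and Fact ⇒ n Fact and Fact ⇒ n q and Fact ⇒ n q and q
  Fact ⇒ n Fact ⇒ n Fact and Fact ⇒ n q and Fact ⇒ n q and q

n q and q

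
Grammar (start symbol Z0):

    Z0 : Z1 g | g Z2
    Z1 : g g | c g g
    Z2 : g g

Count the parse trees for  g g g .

Parse trees for g g g:
  [Z0 [Z1 g g] g]
  [Z0 g [Z2 g g]]

2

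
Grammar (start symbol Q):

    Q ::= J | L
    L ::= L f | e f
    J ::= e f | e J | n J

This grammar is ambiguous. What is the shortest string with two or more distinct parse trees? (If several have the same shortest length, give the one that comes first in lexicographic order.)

e f

length 2: e f has 2 parse trees

Two derivations of e f:
  Q ⇒ J ⇒ e f
  Q ⇒ L ⇒ e f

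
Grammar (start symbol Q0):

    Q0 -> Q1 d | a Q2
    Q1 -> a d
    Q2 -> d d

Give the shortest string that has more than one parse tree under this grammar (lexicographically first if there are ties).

a d d

length 3: a d d has 2 parse trees

Two derivations of a d d:
  Q0 ⇒ Q1 d ⇒ a d d
  Q0 ⇒ a Q2 ⇒ a d d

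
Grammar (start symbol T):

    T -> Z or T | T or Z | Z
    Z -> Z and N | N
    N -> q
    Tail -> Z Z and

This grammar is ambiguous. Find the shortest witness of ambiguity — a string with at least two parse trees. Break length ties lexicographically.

length 1: no string has ≥2 trees
length 3: q or q has 2 parse trees

Two derivations of q or q:
  T ⇒ Z or T ⇒ N or T ⇒ q or T ⇒ q or Z ⇒ q or N ⇒ q or q
  T ⇒ T or Z ⇒ Z or Z ⇒ N or Z ⇒ q or Z ⇒ q or N ⇒ q or q

q or q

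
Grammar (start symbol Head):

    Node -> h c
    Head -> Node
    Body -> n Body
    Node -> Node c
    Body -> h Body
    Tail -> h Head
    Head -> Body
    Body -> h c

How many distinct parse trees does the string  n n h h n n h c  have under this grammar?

1

Parse trees for n n h h n n h c:
  [Head [Body n [Body n [Body h [Body h [Body n [Body n [Body h c]]]]]]]]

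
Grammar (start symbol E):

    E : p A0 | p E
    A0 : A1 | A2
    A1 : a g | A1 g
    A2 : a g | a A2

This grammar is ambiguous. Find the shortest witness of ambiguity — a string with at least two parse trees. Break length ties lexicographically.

length 3: p a g has 2 parse trees

Two derivations of p a g:
  E ⇒ p A0 ⇒ p A1 ⇒ p a g
  E ⇒ p A0 ⇒ p A2 ⇒ p a g

p a g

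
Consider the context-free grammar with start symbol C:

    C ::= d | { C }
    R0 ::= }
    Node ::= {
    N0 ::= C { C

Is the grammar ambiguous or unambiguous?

Unambiguous

Only C is reachable from C; ignoring the rest: L(C) is { openⁿ atom closeⁿ : n ≥ 0 }. The bracket depth fixes n, and the derivation is forced at every step.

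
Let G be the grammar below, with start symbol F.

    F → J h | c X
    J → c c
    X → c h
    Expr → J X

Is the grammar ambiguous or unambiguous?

Witness: c c h

Derivation 1: F ⇒ J h ⇒ c c h
Derivation 2: F ⇒ c X ⇒ c c h

Two distinct leftmost derivations for the same string.

Ambiguous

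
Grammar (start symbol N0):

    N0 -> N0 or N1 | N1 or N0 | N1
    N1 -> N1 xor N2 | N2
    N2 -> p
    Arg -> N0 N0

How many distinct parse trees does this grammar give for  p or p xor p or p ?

4

Parse trees for p or p xor p or p:
  [N0 [N0 [N0 [N1 [N2 p]]] or [N1 [N1 [N2 p]] xor [N2 p]]] or [N1 [N2 p]]]
  [N0 [N0 [N1 [N2 p]] or [N0 [N1 [N1 [N2 p]] xor [N2 p]]]] or [N1 [N2 p]]]
  [N0 [N1 [N2 p]] or [N0 [N0 [N1 [N1 [N2 p]] xor [N2 p]]] or [N1 [N2 p]]]]
  [N0 [N1 [N2 p]] or [N0 [N1 [N1 [N2 p]] xor [N2 p]] or [N0 [N1 [N2 p]]]]]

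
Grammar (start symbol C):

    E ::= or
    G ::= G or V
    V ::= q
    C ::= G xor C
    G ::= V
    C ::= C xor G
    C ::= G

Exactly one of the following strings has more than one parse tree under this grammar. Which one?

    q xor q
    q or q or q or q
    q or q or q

q xor q: 2 trees
q or q or q or q: 1 tree
q or q or q: 1 tree

q xor q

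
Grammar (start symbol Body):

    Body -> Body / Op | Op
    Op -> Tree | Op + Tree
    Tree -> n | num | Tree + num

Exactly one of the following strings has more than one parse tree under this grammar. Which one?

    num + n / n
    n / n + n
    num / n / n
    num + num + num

num + n / n: 1 tree
n / n + n: 1 tree
num / n / n: 1 tree
num + num + num: 4 trees

num + num + num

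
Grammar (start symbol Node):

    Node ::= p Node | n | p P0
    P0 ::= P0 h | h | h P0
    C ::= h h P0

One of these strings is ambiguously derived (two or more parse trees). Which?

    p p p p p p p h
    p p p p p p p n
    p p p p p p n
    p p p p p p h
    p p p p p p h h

p p p p p p p h: 1 tree
p p p p p p p n: 1 tree
p p p p p p n: 1 tree
p p p p p p h: 1 tree
p p p p p p h h: 2 trees

p p p p p p h h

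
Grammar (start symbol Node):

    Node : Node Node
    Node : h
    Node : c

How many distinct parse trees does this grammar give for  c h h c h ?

Parse trees for c h h c h (showing first 6 of 14):
  [Node [Node c] [Node [Node h] [Node [Node h] [Node [Node c] [Node h]]]]]
  [Node [Node c] [Node [Node h] [Node [Node [Node h] [Node c]] [Node h]]]]
  [Node [Node c] [Node [Node [Node h] [Node h]] [Node [Node c] [Node h]]]]
  [Node [Node c] [Node [Node [Node h] [Node [Node h] [Node c]]] [Node h]]]
  [Node [Node c] [Node [Node [Node [Node h] [Node h]] [Node c]] [Node h]]]
  [Node [Node [Node c] [Node h]] [Node [Node h] [Node [Node c] [Node h]]]]

14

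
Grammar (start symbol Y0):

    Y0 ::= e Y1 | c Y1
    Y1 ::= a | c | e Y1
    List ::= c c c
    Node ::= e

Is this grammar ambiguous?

Unambiguous

Only Y0, Y1 are reachable from Y0; ignoring the rest: Each reachable nonterminal has at most one production per leading terminal, and all productions are right-linear; the derivation is determined token-by-token.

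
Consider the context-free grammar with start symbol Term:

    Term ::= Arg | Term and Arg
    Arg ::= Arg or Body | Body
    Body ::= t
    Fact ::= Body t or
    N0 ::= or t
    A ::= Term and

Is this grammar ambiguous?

Only Term, Arg, Body are reachable from Term; ignoring the rest: The grammar is stratified — Term handles 'and' (left-recursive), Arg handles 'or', Body atoms. Each operator has a fixed associativity and precedence level, so every string has one parse.

Unambiguous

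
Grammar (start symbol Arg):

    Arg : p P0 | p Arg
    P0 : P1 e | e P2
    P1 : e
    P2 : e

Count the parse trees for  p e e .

2

Parse trees for p e e:
  [Arg p [P0 [P1 e] e]]
  [Arg p [P0 e [P2 e]]]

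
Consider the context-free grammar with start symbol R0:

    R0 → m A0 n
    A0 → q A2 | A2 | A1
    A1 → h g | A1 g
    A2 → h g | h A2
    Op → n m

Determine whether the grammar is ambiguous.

Witness: m h g n

Derivation 1: R0 ⇒ m A0 n ⇒ m A2 n ⇒ m h g n
Derivation 2: R0 ⇒ m A0 n ⇒ m A1 n ⇒ m h g n

Two distinct leftmost derivations for the same string.

Ambiguous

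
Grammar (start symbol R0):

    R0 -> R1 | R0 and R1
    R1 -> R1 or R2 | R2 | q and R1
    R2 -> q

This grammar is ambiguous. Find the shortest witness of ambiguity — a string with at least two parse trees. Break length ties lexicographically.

q and q

length 1: no string has ≥2 trees
length 3: q and q has 2 parse trees

Two derivations of q and q:
  R0 ⇒ R1 ⇒ q and R1 ⇒ q and R2 ⇒ q and q
  R0 ⇒ R0 and R1 ⇒ R1 and R1 ⇒ R2 and R1 ⇒ q and R1 ⇒ q and R2 ⇒ q and q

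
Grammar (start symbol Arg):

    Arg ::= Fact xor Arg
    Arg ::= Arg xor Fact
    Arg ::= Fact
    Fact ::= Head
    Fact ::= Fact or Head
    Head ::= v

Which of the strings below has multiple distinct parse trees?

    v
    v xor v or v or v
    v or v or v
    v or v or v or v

v xor v or v or v

v: 1 tree
v xor v or v or v: 2 trees
v or v or v: 1 tree
v or v or v or v: 1 tree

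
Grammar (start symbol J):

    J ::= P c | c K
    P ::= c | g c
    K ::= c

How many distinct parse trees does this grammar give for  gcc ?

1

Parse trees for gcc:
  [J [P g c] c]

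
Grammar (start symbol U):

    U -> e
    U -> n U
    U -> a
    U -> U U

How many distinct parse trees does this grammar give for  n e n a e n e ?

23

Parse trees for n e n a e n e (showing first 6 of 23):
  [U n [U [U e] [U n [U [U a] [U [U e] [U n [U e]]]]]]]
  [U n [U [U e] [U n [U [U [U a] [U e]] [U n [U e]]]]]]
  [U n [U [U e] [U [U n [U a]] [U [U e] [U n [U e]]]]]]
  [U n [U [U e] [U [U n [U [U a] [U e]]] [U n [U e]]]]]
  [U n [U [U e] [U [U [U n [U a]] [U e]] [U n [U e]]]]]
  [U n [U [U [U e] [U n [U a]]] [U [U e] [U n [U e]]]]]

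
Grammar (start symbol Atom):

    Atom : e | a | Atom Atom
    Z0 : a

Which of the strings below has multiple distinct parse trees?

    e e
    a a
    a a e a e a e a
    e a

e e: 1 tree
a a: 1 tree
a a e a e a e a: 429 trees
e a: 1 tree

a a e a e a e a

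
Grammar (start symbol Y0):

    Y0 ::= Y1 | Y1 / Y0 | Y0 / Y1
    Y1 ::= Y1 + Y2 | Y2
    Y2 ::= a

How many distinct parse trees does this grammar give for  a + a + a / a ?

2

Parse trees for a + a + a / a:
  [Y0 [Y1 [Y1 [Y1 [Y2 a]] + [Y2 a]] + [Y2 a]] / [Y0 [Y1 [Y2 a]]]]
  [Y0 [Y0 [Y1 [Y1 [Y1 [Y2 a]] + [Y2 a]] + [Y2 a]]] / [Y1 [Y2 a]]]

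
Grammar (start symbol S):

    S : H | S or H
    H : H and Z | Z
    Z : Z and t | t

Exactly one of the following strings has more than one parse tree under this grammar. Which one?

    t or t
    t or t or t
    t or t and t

t or t: 1 tree
t or t or t: 1 tree
t or t and t: 2 trees

t or t and t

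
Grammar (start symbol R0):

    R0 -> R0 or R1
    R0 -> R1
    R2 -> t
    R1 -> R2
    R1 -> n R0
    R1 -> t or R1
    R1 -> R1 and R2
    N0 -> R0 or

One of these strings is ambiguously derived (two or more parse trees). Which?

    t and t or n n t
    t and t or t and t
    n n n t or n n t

n n n t or n n t

t and t or n n t: 1 tree
t and t or t and t: 1 tree
n n n t or n n t: 5 trees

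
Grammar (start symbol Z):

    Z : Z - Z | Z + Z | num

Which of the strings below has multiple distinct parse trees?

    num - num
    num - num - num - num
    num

num - num: 1 tree
num - num - num - num: 5 trees
num: 1 tree

num - num - num - num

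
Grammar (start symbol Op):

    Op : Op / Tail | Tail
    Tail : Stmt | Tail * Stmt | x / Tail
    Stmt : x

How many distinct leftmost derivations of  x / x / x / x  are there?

Parse trees for x / x / x / x:
  [Op [Op [Tail [Stmt x]]] / [Tail x / [Tail x / [Tail [Stmt x]]]]]
  [Op [Op [Op [Tail [Stmt x]]] / [Tail [Stmt x]]] / [Tail x / [Tail [Stmt x]]]]
  [Op [Op [Tail x / [Tail [Stmt x]]]] / [Tail x / [Tail [Stmt x]]]]
  [Op [Op [Op [Tail [Stmt x]]] / [Tail x / [Tail [Stmt x]]]] / [Tail [Stmt x]]]
  [Op [Op [Op [Op [Tail [Stmt x]]] / [Tail [Stmt x]]] / [Tail [Stmt x]]] / [Tail [Stmt x]]]
  [Op [Op [Op [Tail x / [Tail [Stmt x]]]] / [Tail [Stmt x]]] / [Tail [Stmt x]]]
  [Op [Op [Tail x / [Tail x / [Tail [Stmt x]]]]] / [Tail [Stmt x]]]
  [Op [Tail x / [Tail x / [Tail x / [Tail [Stmt x]]]]]]

8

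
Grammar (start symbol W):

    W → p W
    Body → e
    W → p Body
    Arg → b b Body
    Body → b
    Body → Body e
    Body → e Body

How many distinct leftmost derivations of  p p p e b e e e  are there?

4

Parse trees for p p p e b e e e:
  [W p [W p [W p [Body [Body [Body [Body e [Body b]] e] e] e]]]]
  [W p [W p [W p [Body [Body [Body e [Body [Body b] e]] e] e]]]]
  [W p [W p [W p [Body [Body e [Body [Body [Body b] e] e]] e]]]]
  [W p [W p [W p [Body e [Body [Body [Body [Body b] e] e] e]]]]]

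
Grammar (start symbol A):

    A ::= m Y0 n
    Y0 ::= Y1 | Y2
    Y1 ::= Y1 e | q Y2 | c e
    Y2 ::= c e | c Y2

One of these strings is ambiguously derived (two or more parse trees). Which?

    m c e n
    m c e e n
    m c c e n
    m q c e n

m c e n: 2 trees
m c e e n: 1 tree
m c c e n: 1 tree
m q c e n: 1 tree

m c e n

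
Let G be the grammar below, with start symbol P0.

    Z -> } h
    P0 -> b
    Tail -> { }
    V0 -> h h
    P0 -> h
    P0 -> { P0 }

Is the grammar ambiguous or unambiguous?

Unambiguous

Only P0 is reachable from P0; ignoring the rest: Each string is a nest of matched brackets around a single atom. An opening bracket forces the recursive rule; an atom forces the base rule.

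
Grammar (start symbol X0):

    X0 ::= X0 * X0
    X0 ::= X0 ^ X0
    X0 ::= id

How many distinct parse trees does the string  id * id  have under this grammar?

Parse trees for id * id:
  [X0 [X0 id] * [X0 id]]

1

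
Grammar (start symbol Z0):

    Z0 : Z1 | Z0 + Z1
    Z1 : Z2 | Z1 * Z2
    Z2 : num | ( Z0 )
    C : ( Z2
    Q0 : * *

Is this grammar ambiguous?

(C, Q0 are unreachable from Z0, so their rules don't affect L(Z0).) This is a standard precedence ladder (Z0 over Z1 over Z2), with each level left-recursive on its own operator ('+' at Z0, '*' at Z1). That structure is LR(1), hence unambiguous.

Unambiguous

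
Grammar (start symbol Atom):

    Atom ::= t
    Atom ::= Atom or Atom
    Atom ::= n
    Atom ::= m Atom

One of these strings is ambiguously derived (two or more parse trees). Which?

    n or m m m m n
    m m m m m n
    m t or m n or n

m t or m n or n

n or m m m m n: 1 tree
m m m m m n: 1 tree
m t or m n or n: 7 trees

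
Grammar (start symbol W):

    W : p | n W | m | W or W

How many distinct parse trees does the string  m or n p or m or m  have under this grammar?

9

Parse trees for m or n p or m or m (showing first 6 of 9):
  [W [W m] or [W n [W [W p] or [W [W m] or [W m]]]]]
  [W [W m] or [W n [W [W [W p] or [W m]] or [W m]]]]
  [W [W m] or [W [W n [W p]] or [W [W m] or [W m]]]]
  [W [W m] or [W [W n [W [W p] or [W m]]] or [W m]]]
  [W [W m] or [W [W [W n [W p]] or [W m]] or [W m]]]
  [W [W [W m] or [W n [W p]]] or [W [W m] or [W m]]]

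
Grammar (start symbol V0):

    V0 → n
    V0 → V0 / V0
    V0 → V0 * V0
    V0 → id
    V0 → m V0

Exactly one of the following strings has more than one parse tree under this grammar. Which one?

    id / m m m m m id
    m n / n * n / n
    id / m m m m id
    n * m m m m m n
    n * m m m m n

id / m m m m m id: 1 tree
m n / n * n / n: 14 trees
id / m m m m id: 1 tree
n * m m m m m n: 1 tree
n * m m m m n: 1 tree

m n / n * n / n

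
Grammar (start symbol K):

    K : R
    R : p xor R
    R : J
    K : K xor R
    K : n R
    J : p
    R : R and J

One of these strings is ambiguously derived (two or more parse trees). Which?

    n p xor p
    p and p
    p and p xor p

n p xor p: 2 trees
p and p: 1 tree
p and p xor p: 1 tree

n p xor p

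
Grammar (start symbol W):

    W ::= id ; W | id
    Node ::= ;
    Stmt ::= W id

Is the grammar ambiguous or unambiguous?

(Node, Stmt are unreachable from W, so their rules don't affect L(W).) Right-recursive list with a separator: after each atom, whether the separator follows determines the rule. One parse per string.

Unambiguous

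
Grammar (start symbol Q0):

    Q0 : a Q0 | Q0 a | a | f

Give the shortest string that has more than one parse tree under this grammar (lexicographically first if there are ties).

length 1: no string has ≥2 trees
length 2: a a has 2 parse trees

Two derivations of a a:
  Q0 ⇒ a Q0 ⇒ a a
  Q0 ⇒ Q0 a ⇒ a a

a a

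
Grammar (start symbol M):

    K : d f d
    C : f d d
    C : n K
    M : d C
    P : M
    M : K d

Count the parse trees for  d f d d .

2

Parse trees for d f d d:
  [M d [C f d d]]
  [M [K d f d] d]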